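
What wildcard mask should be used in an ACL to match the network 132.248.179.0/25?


Subnet mask: 255.255.255.128
Wildcard = 255.255.255.255 - subnet mask
255 - 255 = 0
255 - 255 = 0
255 - 255 = 0
255 - 128 = 127
Wildcard: 0.0.0.127


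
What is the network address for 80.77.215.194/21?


IP:   01010000.01001101.11010111.11000010
Mask: 11111111.11111111.11111000.00000000
AND operation:
Net:  01010000.01001101.11010000.00000000
Network: 80.77.208.0/21


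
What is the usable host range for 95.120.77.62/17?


Network: 95.120.0.0
Broadcast: 95.120.127.255
First usable = network + 1
Last usable = broadcast - 1
Range: 95.120.0.1 to 95.120.127.254


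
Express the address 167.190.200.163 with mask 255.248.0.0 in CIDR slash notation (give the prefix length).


Binary: 11111111.11111000.00000000.00000000
Count leading 1s
Prefix: /13


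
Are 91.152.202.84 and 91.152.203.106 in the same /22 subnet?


Mask: 255.255.252.0
91.152.202.84 AND mask = 91.152.200.0
91.152.203.106 AND mask = 91.152.200.0
Yes, same subnet (91.152.200.0)


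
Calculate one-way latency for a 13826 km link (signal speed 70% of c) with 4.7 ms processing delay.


Speed = 0.7 * 3e5 km/s = 210000 km/s
Propagation delay = 13826 / 210000 = 0.0658 s = 65.8381 ms
Processing delay = 4.7 ms
Total one-way latency = 70.5381 ms


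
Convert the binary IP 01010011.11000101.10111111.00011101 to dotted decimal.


01010011 = 83
11000101 = 197
10111111 = 191
00011101 = 29
IP: 83.197.191.29


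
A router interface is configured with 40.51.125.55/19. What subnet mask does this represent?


/19 means 19 network bits, 13 host bits
Binary: 11111111111111111110000000000000
Mask: 255.255.224.0


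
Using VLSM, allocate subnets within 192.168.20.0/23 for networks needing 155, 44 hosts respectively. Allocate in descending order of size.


155 hosts -> /24 (254 usable): 192.168.20.0/24
44 hosts -> /26 (62 usable): 192.168.21.0/26
Allocation: 192.168.20.0/24 (155 hosts, 254 usable); 192.168.21.0/26 (44 hosts, 62 usable)


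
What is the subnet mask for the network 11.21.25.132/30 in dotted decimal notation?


/30 means 30 network bits, 2 host bits
Binary: 11111111111111111111111111111100
Mask: 255.255.255.252


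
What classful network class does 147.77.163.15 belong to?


First octet: 147
Binary: 10010011
10xxxxxx -> Class B (128-191)
Class B, default mask 255.255.0.0 (/16)


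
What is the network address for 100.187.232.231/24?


IP:   01100100.10111011.11101000.11100111
Mask: 11111111.11111111.11111111.00000000
AND operation:
Net:  01100100.10111011.11101000.00000000
Network: 100.187.232.0/24


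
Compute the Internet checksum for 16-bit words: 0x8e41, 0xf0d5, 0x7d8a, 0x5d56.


Sum all words (with carry folding):
+ 0x8e41 = 0x8e41
+ 0xf0d5 = 0x7f17
+ 0x7d8a = 0xfca1
+ 0x5d56 = 0x59f8
One's complement: ~0x59f8
Checksum = 0xa607


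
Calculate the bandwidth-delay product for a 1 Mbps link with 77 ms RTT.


BDP = bandwidth * RTT
= 1 Mbps * 77 ms
= 1 * 1e6 * 77 / 1000 bits
= 77000 bits
= 9625 bytes
= 9.3994 KB
BDP = 77000 bits (9625 bytes)


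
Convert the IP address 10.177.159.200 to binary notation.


10 = 00001010
177 = 10110001
159 = 10011111
200 = 11001000
Binary: 00001010.10110001.10011111.11001000


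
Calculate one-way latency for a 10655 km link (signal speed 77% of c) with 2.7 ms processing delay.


Speed = 0.77 * 3e5 km/s = 231000 km/s
Propagation delay = 10655 / 231000 = 0.0461 s = 46.1255 ms
Processing delay = 2.7 ms
Total one-way latency = 48.8255 ms


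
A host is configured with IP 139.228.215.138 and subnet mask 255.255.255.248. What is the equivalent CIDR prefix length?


Binary: 11111111.11111111.11111111.11111000
Count leading 1s
Prefix: /29


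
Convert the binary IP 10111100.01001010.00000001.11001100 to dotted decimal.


10111100 = 188
01001010 = 74
00000001 = 1
11001100 = 204
IP: 188.74.1.204


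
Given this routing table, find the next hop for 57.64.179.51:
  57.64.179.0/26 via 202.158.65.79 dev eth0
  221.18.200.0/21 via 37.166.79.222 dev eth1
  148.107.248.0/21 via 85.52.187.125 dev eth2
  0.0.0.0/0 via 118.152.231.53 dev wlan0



Longest prefix match for 57.64.179.51:
  /26 57.64.179.0: MATCH
  /21 221.18.200.0: no
  /21 148.107.248.0: no
  /0 0.0.0.0: MATCH
Selected: next-hop 202.158.65.79 via eth0 (matched /26)


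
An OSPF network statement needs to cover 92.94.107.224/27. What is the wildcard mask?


Subnet mask: 255.255.255.224
Wildcard = 255.255.255.255 - subnet mask
255 - 255 = 0
255 - 255 = 0
255 - 255 = 0
255 - 224 = 31
Wildcard: 0.0.0.31


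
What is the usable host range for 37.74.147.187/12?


Network: 37.64.0.0
Broadcast: 37.79.255.255
First usable = network + 1
Last usable = broadcast - 1
Range: 37.64.0.1 to 37.79.255.254


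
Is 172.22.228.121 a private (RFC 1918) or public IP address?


RFC 1918 private ranges:
  10.0.0.0/8 (10.0.0.0 - 10.255.255.255)
  172.16.0.0/12 (172.16.0.0 - 172.31.255.255)
  192.168.0.0/16 (192.168.0.0 - 192.168.255.255)
Private (in 172.16.0.0/12)


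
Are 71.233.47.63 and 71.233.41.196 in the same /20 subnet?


Mask: 255.255.240.0
71.233.47.63 AND mask = 71.233.32.0
71.233.41.196 AND mask = 71.233.32.0
Yes, same subnet (71.233.32.0)


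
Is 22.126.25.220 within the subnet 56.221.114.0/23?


Subnet network: 56.221.114.0
Test IP AND mask: 22.126.24.0
No, 22.126.25.220 is not in 56.221.114.0/23


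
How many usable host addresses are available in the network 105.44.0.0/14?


Host bits = 32 - 14 = 18
Total addresses = 2^18 = 262144
Usable = total - 2 (network and broadcast)
Usable hosts: 262142


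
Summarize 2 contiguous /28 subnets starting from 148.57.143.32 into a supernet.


Original prefix: /28
Number of subnets: 2 = 2^1
New prefix = 28 - 1 = 27
Supernet: 148.57.143.32/27


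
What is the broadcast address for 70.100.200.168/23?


Network: 70.100.200.0/23
Host bits = 9
Set all host bits to 1:
Broadcast: 70.100.201.255


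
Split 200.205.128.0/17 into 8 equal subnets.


New prefix = 17 + 3 = 20
Each subnet has 4096 addresses
  200.205.128.0/20
  200.205.144.0/20
  200.205.160.0/20
  200.205.176.0/20
  200.205.192.0/20
  200.205.208.0/20
  200.205.224.0/20
  200.205.240.0/20
Subnets: 200.205.128.0/20, 200.205.144.0/20, 200.205.160.0/20, 200.205.176.0/20, 200.205.192.0/20, 200.205.208.0/20, 200.205.224.0/20, 200.205.240.0/20


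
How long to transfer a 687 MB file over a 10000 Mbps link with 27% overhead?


Effective throughput = 10000 * (1 - 27/100) = 7300 Mbps
File size in Mb = 687 * 8 = 5496 Mb
Time = 5496 / 7300
Time = 0.7529 seconds


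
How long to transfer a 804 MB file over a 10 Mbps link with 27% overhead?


Effective throughput = 10 * (1 - 27/100) = 7.3 Mbps
File size in Mb = 804 * 8 = 6432 Mb
Time = 6432 / 7.3
Time = 881.0959 seconds


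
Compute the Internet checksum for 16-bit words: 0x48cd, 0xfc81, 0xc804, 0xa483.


Sum all words (with carry folding):
+ 0x48cd = 0x48cd
+ 0xfc81 = 0x454f
+ 0xc804 = 0x0d54
+ 0xa483 = 0xb1d7
One's complement: ~0xb1d7
Checksum = 0x4e28


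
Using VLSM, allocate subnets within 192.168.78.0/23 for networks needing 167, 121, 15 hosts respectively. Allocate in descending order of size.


167 hosts -> /24 (254 usable): 192.168.78.0/24
121 hosts -> /25 (126 usable): 192.168.79.0/25
15 hosts -> /27 (30 usable): 192.168.79.128/27
Allocation: 192.168.78.0/24 (167 hosts, 254 usable); 192.168.79.0/25 (121 hosts, 126 usable); 192.168.79.128/27 (15 hosts, 30 usable)


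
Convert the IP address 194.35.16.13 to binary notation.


194 = 11000010
35 = 00100011
16 = 00010000
13 = 00001101
Binary: 11000010.00100011.00010000.00001101


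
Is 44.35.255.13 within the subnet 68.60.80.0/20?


Subnet network: 68.60.80.0
Test IP AND mask: 44.35.240.0
No, 44.35.255.13 is not in 68.60.80.0/20


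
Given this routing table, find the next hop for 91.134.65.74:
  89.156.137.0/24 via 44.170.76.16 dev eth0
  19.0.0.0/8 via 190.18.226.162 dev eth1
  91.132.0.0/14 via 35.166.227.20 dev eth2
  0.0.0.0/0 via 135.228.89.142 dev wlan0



Longest prefix match for 91.134.65.74:
  /24 89.156.137.0: no
  /8 19.0.0.0: no
  /14 91.132.0.0: MATCH
  /0 0.0.0.0: MATCH
Selected: next-hop 35.166.227.20 via eth2 (matched /14)


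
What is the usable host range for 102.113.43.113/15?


Network: 102.112.0.0
Broadcast: 102.113.255.255
First usable = network + 1
Last usable = broadcast - 1
Range: 102.112.0.1 to 102.113.255.254


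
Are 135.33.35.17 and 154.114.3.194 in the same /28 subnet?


Mask: 255.255.255.240
135.33.35.17 AND mask = 135.33.35.16
154.114.3.194 AND mask = 154.114.3.192
No, different subnets (135.33.35.16 vs 154.114.3.192)


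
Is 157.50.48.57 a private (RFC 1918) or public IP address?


RFC 1918 private ranges:
  10.0.0.0/8 (10.0.0.0 - 10.255.255.255)
  172.16.0.0/12 (172.16.0.0 - 172.31.255.255)
  192.168.0.0/16 (192.168.0.0 - 192.168.255.255)
Public (not in any RFC 1918 range)


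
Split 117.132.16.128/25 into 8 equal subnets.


New prefix = 25 + 3 = 28
Each subnet has 16 addresses
  117.132.16.128/28
  117.132.16.144/28
  117.132.16.160/28
  117.132.16.176/28
  117.132.16.192/28
  117.132.16.208/28
  117.132.16.224/28
  117.132.16.240/28
Subnets: 117.132.16.128/28, 117.132.16.144/28, 117.132.16.160/28, 117.132.16.176/28, 117.132.16.192/28, 117.132.16.208/28, 117.132.16.224/28, 117.132.16.240/28


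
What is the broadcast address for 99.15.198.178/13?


Network: 99.8.0.0/13
Host bits = 19
Set all host bits to 1:
Broadcast: 99.15.255.255


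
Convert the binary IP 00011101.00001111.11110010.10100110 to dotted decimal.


00011101 = 29
00001111 = 15
11110010 = 242
10100110 = 166
IP: 29.15.242.166


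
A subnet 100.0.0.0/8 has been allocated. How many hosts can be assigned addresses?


Host bits = 32 - 8 = 24
Total addresses = 2^24 = 16777216
Usable = total - 2 (network and broadcast)
Usable hosts: 16777214


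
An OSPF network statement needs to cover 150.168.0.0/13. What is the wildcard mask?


Subnet mask: 255.248.0.0
Wildcard = 255.255.255.255 - subnet mask
255 - 255 = 0
255 - 248 = 7
255 - 0 = 255
255 - 0 = 255
Wildcard: 0.7.255.255


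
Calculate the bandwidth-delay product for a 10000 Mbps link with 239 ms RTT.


BDP = bandwidth * RTT
= 10000 Mbps * 239 ms
= 10000 * 1e6 * 239 / 1000 bits
= 2390000000 bits
= 298750000 bytes
= 291748.0469 KB
BDP = 2390000000 bits (298750000 bytes)


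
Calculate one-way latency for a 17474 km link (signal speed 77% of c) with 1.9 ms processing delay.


Speed = 0.77 * 3e5 km/s = 231000 km/s
Propagation delay = 17474 / 231000 = 0.0756 s = 75.645 ms
Processing delay = 1.9 ms
Total one-way latency = 77.545 ms


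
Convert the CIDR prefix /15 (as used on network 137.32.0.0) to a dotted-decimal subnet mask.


/15 means 15 network bits, 17 host bits
Binary: 11111111111111100000000000000000
Mask: 255.254.0.0


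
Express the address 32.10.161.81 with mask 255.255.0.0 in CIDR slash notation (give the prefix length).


Binary: 11111111.11111111.00000000.00000000
Count leading 1s
Prefix: /16


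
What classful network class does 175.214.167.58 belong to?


First octet: 175
Binary: 10101111
10xxxxxx -> Class B (128-191)
Class B, default mask 255.255.0.0 (/16)


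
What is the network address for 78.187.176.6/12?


IP:   01001110.10111011.10110000.00000110
Mask: 11111111.11110000.00000000.00000000
AND operation:
Net:  01001110.10110000.00000000.00000000
Network: 78.176.0.0/12


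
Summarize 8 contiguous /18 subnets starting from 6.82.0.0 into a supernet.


Original prefix: /18
Number of subnets: 8 = 2^3
New prefix = 18 - 3 = 15
Supernet: 6.82.0.0/15


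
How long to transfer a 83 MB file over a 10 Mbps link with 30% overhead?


Effective throughput = 10 * (1 - 30/100) = 7 Mbps
File size in Mb = 83 * 8 = 664 Mb
Time = 664 / 7
Time = 94.8571 seconds


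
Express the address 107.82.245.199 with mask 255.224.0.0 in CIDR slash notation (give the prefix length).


Binary: 11111111.11100000.00000000.00000000
Count leading 1s
Prefix: /11


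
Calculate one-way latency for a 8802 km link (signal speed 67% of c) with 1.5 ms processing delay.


Speed = 0.67 * 3e5 km/s = 201000 km/s
Propagation delay = 8802 / 201000 = 0.0438 s = 43.791 ms
Processing delay = 1.5 ms
Total one-way latency = 45.291 ms


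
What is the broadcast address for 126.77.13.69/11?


Network: 126.64.0.0/11
Host bits = 21
Set all host bits to 1:
Broadcast: 126.95.255.255


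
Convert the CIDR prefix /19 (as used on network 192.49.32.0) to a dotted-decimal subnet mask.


/19 means 19 network bits, 13 host bits
Binary: 11111111111111111110000000000000
Mask: 255.255.224.0


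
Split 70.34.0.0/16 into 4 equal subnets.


New prefix = 16 + 2 = 18
Each subnet has 16384 addresses
  70.34.0.0/18
  70.34.64.0/18
  70.34.128.0/18
  70.34.192.0/18
Subnets: 70.34.0.0/18, 70.34.64.0/18, 70.34.128.0/18, 70.34.192.0/18


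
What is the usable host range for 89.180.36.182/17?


Network: 89.180.0.0
Broadcast: 89.180.127.255
First usable = network + 1
Last usable = broadcast - 1
Range: 89.180.0.1 to 89.180.127.254


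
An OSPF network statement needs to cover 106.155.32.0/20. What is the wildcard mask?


Subnet mask: 255.255.240.0
Wildcard = 255.255.255.255 - subnet mask
255 - 255 = 0
255 - 255 = 0
255 - 240 = 15
255 - 0 = 255
Wildcard: 0.0.15.255


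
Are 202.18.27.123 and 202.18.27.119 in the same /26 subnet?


Mask: 255.255.255.192
202.18.27.123 AND mask = 202.18.27.64
202.18.27.119 AND mask = 202.18.27.64
Yes, same subnet (202.18.27.64)


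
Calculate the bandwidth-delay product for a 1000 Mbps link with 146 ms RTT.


BDP = bandwidth * RTT
= 1000 Mbps * 146 ms
= 1000 * 1e6 * 146 / 1000 bits
= 146000000 bits
= 18250000 bytes
= 17822.2656 KB
BDP = 146000000 bits (18250000 bytes)


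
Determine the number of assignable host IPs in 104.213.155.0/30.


Host bits = 32 - 30 = 2
Total addresses = 2^2 = 4
Usable = total - 2 (network and broadcast)
Usable hosts: 2


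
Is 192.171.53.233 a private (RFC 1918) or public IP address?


RFC 1918 private ranges:
  10.0.0.0/8 (10.0.0.0 - 10.255.255.255)
  172.16.0.0/12 (172.16.0.0 - 172.31.255.255)
  192.168.0.0/16 (192.168.0.0 - 192.168.255.255)
Public (not in any RFC 1918 range)


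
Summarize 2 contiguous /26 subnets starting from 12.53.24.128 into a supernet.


Original prefix: /26
Number of subnets: 2 = 2^1
New prefix = 26 - 1 = 25
Supernet: 12.53.24.128/25


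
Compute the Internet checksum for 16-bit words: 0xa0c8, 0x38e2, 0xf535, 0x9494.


Sum all words (with carry folding):
+ 0xa0c8 = 0xa0c8
+ 0x38e2 = 0xd9aa
+ 0xf535 = 0xcee0
+ 0x9494 = 0x6375
One's complement: ~0x6375
Checksum = 0x9c8a


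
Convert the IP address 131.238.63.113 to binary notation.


131 = 10000011
238 = 11101110
63 = 00111111
113 = 01110001
Binary: 10000011.11101110.00111111.01110001


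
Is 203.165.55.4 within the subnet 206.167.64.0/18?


Subnet network: 206.167.64.0
Test IP AND mask: 203.165.0.0
No, 203.165.55.4 is not in 206.167.64.0/18


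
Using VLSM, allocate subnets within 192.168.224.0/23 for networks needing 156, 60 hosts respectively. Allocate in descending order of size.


156 hosts -> /24 (254 usable): 192.168.224.0/24
60 hosts -> /26 (62 usable): 192.168.225.0/26
Allocation: 192.168.224.0/24 (156 hosts, 254 usable); 192.168.225.0/26 (60 hosts, 62 usable)


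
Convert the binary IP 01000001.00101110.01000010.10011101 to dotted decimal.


01000001 = 65
00101110 = 46
01000010 = 66
10011101 = 157
IP: 65.46.66.157


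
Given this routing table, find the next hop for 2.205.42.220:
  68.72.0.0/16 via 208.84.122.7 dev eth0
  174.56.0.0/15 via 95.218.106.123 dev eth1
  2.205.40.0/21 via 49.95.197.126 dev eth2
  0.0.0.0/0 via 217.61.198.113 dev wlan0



Longest prefix match for 2.205.42.220:
  /16 68.72.0.0: no
  /15 174.56.0.0: no
  /21 2.205.40.0: MATCH
  /0 0.0.0.0: MATCH
Selected: next-hop 49.95.197.126 via eth2 (matched /21)


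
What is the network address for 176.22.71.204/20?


IP:   10110000.00010110.01000111.11001100
Mask: 11111111.11111111.11110000.00000000
AND operation:
Net:  10110000.00010110.01000000.00000000
Network: 176.22.64.0/20


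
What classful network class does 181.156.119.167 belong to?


First octet: 181
Binary: 10110101
10xxxxxx -> Class B (128-191)
Class B, default mask 255.255.0.0 (/16)


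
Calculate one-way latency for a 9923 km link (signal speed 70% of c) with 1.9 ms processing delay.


Speed = 0.7 * 3e5 km/s = 210000 km/s
Propagation delay = 9923 / 210000 = 0.0473 s = 47.2524 ms
Processing delay = 1.9 ms
Total one-way latency = 49.1524 ms


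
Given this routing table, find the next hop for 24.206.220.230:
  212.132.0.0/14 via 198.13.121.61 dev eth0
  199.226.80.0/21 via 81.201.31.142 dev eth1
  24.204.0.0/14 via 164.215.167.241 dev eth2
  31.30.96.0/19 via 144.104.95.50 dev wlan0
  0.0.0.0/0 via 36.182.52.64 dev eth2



Longest prefix match for 24.206.220.230:
  /14 212.132.0.0: no
  /21 199.226.80.0: no
  /14 24.204.0.0: MATCH
  /19 31.30.96.0: no
  /0 0.0.0.0: MATCH
Selected: next-hop 164.215.167.241 via eth2 (matched /14)


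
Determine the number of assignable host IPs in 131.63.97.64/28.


Host bits = 32 - 28 = 4
Total addresses = 2^4 = 16
Usable = total - 2 (network and broadcast)
Usable hosts: 14


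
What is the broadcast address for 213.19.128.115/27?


Network: 213.19.128.96/27
Host bits = 5
Set all host bits to 1:
Broadcast: 213.19.128.127


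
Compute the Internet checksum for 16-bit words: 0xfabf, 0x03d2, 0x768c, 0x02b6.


Sum all words (with carry folding):
+ 0xfabf = 0xfabf
+ 0x03d2 = 0xfe91
+ 0x768c = 0x751e
+ 0x02b6 = 0x77d4
One's complement: ~0x77d4
Checksum = 0x882b


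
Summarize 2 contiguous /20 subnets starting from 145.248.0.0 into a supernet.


Original prefix: /20
Number of subnets: 2 = 2^1
New prefix = 20 - 1 = 19
Supernet: 145.248.0.0/19


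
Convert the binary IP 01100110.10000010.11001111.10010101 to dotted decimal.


01100110 = 102
10000010 = 130
11001111 = 207
10010101 = 149
IP: 102.130.207.149


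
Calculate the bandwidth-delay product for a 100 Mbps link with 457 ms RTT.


BDP = bandwidth * RTT
= 100 Mbps * 457 ms
= 100 * 1e6 * 457 / 1000 bits
= 45700000 bits
= 5712500 bytes
= 5578.6133 KB
BDP = 45700000 bits (5712500 bytes)


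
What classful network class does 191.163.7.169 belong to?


First octet: 191
Binary: 10111111
10xxxxxx -> Class B (128-191)
Class B, default mask 255.255.0.0 (/16)


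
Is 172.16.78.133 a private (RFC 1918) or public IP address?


RFC 1918 private ranges:
  10.0.0.0/8 (10.0.0.0 - 10.255.255.255)
  172.16.0.0/12 (172.16.0.0 - 172.31.255.255)
  192.168.0.0/16 (192.168.0.0 - 192.168.255.255)
Private (in 172.16.0.0/12)


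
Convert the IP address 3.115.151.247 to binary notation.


3 = 00000011
115 = 01110011
151 = 10010111
247 = 11110111
Binary: 00000011.01110011.10010111.11110111


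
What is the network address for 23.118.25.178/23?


IP:   00010111.01110110.00011001.10110010
Mask: 11111111.11111111.11111110.00000000
AND operation:
Net:  00010111.01110110.00011000.00000000
Network: 23.118.24.0/23


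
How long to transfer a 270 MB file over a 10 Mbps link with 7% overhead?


Effective throughput = 10 * (1 - 7/100) = 9.3 Mbps
File size in Mb = 270 * 8 = 2160 Mb
Time = 2160 / 9.3
Time = 232.2581 seconds


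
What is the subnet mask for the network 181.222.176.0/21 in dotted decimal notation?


/21 means 21 network bits, 11 host bits
Binary: 11111111111111111111100000000000
Mask: 255.255.248.0


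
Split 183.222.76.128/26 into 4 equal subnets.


New prefix = 26 + 2 = 28
Each subnet has 16 addresses
  183.222.76.128/28
  183.222.76.144/28
  183.222.76.160/28
  183.222.76.176/28
Subnets: 183.222.76.128/28, 183.222.76.144/28, 183.222.76.160/28, 183.222.76.176/28


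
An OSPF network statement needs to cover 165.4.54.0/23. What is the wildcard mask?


Subnet mask: 255.255.254.0
Wildcard = 255.255.255.255 - subnet mask
255 - 255 = 0
255 - 255 = 0
255 - 254 = 1
255 - 0 = 255
Wildcard: 0.0.1.255


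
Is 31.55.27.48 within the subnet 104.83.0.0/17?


Subnet network: 104.83.0.0
Test IP AND mask: 31.55.0.0
No, 31.55.27.48 is not in 104.83.0.0/17


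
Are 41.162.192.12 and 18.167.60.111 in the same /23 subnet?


Mask: 255.255.254.0
41.162.192.12 AND mask = 41.162.192.0
18.167.60.111 AND mask = 18.167.60.0
No, different subnets (41.162.192.0 vs 18.167.60.0)


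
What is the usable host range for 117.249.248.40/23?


Network: 117.249.248.0
Broadcast: 117.249.249.255
First usable = network + 1
Last usable = broadcast - 1
Range: 117.249.248.1 to 117.249.249.254


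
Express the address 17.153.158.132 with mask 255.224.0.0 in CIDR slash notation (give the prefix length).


Binary: 11111111.11100000.00000000.00000000
Count leading 1s
Prefix: /11


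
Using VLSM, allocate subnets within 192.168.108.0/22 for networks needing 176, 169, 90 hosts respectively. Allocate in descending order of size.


176 hosts -> /24 (254 usable): 192.168.108.0/24
169 hosts -> /24 (254 usable): 192.168.109.0/24
90 hosts -> /25 (126 usable): 192.168.110.0/25
Allocation: 192.168.108.0/24 (176 hosts, 254 usable); 192.168.109.0/24 (169 hosts, 254 usable); 192.168.110.0/25 (90 hosts, 126 usable)


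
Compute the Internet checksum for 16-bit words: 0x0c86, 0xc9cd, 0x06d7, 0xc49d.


Sum all words (with carry folding):
+ 0x0c86 = 0x0c86
+ 0xc9cd = 0xd653
+ 0x06d7 = 0xdd2a
+ 0xc49d = 0xa1c8
One's complement: ~0xa1c8
Checksum = 0x5e37


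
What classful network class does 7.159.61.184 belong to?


First octet: 7
Binary: 00000111
0xxxxxxx -> Class A (1-126)
Class A, default mask 255.0.0.0 (/8)


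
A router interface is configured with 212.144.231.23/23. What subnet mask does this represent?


/23 means 23 network bits, 9 host bits
Binary: 11111111111111111111111000000000
Mask: 255.255.254.0


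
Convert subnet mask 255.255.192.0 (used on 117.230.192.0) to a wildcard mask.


Subnet mask: 255.255.192.0
Wildcard = 255.255.255.255 - subnet mask
255 - 255 = 0
255 - 255 = 0
255 - 192 = 63
255 - 0 = 255
Wildcard: 0.0.63.255


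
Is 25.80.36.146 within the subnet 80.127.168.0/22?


Subnet network: 80.127.168.0
Test IP AND mask: 25.80.36.0
No, 25.80.36.146 is not in 80.127.168.0/22


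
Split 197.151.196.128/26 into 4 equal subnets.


New prefix = 26 + 2 = 28
Each subnet has 16 addresses
  197.151.196.128/28
  197.151.196.144/28
  197.151.196.160/28
  197.151.196.176/28
Subnets: 197.151.196.128/28, 197.151.196.144/28, 197.151.196.160/28, 197.151.196.176/28


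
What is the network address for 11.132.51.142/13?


IP:   00001011.10000100.00110011.10001110
Mask: 11111111.11111000.00000000.00000000
AND operation:
Net:  00001011.10000000.00000000.00000000
Network: 11.128.0.0/13


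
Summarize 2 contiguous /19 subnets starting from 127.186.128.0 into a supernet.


Original prefix: /19
Number of subnets: 2 = 2^1
New prefix = 19 - 1 = 18
Supernet: 127.186.128.0/18


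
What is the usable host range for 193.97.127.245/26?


Network: 193.97.127.192
Broadcast: 193.97.127.255
First usable = network + 1
Last usable = broadcast - 1
Range: 193.97.127.193 to 193.97.127.254


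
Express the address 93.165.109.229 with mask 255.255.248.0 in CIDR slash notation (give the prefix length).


Binary: 11111111.11111111.11111000.00000000
Count leading 1s
Prefix: /21


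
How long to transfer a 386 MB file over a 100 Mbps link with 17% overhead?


Effective throughput = 100 * (1 - 17/100) = 83 Mbps
File size in Mb = 386 * 8 = 3088 Mb
Time = 3088 / 83
Time = 37.2048 seconds


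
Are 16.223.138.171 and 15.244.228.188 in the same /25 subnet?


Mask: 255.255.255.128
16.223.138.171 AND mask = 16.223.138.128
15.244.228.188 AND mask = 15.244.228.128
No, different subnets (16.223.138.128 vs 15.244.228.128)


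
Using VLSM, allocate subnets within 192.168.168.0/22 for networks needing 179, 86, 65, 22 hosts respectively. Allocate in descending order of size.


179 hosts -> /24 (254 usable): 192.168.168.0/24
86 hosts -> /25 (126 usable): 192.168.169.0/25
65 hosts -> /25 (126 usable): 192.168.169.128/25
22 hosts -> /27 (30 usable): 192.168.170.0/27
Allocation: 192.168.168.0/24 (179 hosts, 254 usable); 192.168.169.0/25 (86 hosts, 126 usable); 192.168.169.128/25 (65 hosts, 126 usable); 192.168.170.0/27 (22 hosts, 30 usable)


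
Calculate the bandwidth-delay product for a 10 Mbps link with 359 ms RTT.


BDP = bandwidth * RTT
= 10 Mbps * 359 ms
= 10 * 1e6 * 359 / 1000 bits
= 3590000 bits
= 448750 bytes
= 438.2324 KB
BDP = 3590000 bits (448750 bytes)


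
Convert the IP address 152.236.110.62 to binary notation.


152 = 10011000
236 = 11101100
110 = 01101110
62 = 00111110
Binary: 10011000.11101100.01101110.00111110


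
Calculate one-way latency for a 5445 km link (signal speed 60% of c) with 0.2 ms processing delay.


Speed = 0.6 * 3e5 km/s = 180000 km/s
Propagation delay = 5445 / 180000 = 0.0302 s = 30.25 ms
Processing delay = 0.2 ms
Total one-way latency = 30.45 ms


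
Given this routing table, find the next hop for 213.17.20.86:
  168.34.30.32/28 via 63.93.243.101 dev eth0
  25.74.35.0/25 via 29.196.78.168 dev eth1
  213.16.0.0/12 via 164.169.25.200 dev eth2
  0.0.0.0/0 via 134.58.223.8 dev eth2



Longest prefix match for 213.17.20.86:
  /28 168.34.30.32: no
  /25 25.74.35.0: no
  /12 213.16.0.0: MATCH
  /0 0.0.0.0: MATCH
Selected: next-hop 164.169.25.200 via eth2 (matched /12)


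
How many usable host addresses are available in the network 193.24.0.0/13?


Host bits = 32 - 13 = 19
Total addresses = 2^19 = 524288
Usable = total - 2 (network and broadcast)
Usable hosts: 524286


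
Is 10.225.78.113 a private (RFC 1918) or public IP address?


RFC 1918 private ranges:
  10.0.0.0/8 (10.0.0.0 - 10.255.255.255)
  172.16.0.0/12 (172.16.0.0 - 172.31.255.255)
  192.168.0.0/16 (192.168.0.0 - 192.168.255.255)
Private (in 10.0.0.0/8)


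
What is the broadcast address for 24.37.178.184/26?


Network: 24.37.178.128/26
Host bits = 6
Set all host bits to 1:
Broadcast: 24.37.178.191


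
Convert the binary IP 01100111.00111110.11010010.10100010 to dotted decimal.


01100111 = 103
00111110 = 62
11010010 = 210
10100010 = 162
IP: 103.62.210.162


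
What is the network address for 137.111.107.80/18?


IP:   10001001.01101111.01101011.01010000
Mask: 11111111.11111111.11000000.00000000
AND operation:
Net:  10001001.01101111.01000000.00000000
Network: 137.111.64.0/18


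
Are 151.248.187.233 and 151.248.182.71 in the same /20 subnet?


Mask: 255.255.240.0
151.248.187.233 AND mask = 151.248.176.0
151.248.182.71 AND mask = 151.248.176.0
Yes, same subnet (151.248.176.0)


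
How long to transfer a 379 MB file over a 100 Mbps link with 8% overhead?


Effective throughput = 100 * (1 - 8/100) = 92 Mbps
File size in Mb = 379 * 8 = 3032 Mb
Time = 3032 / 92
Time = 32.9565 seconds


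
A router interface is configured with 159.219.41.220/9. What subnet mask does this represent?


/9 means 9 network bits, 23 host bits
Binary: 11111111100000000000000000000000
Mask: 255.128.0.0


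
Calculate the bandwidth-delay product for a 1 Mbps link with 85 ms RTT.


BDP = bandwidth * RTT
= 1 Mbps * 85 ms
= 1 * 1e6 * 85 / 1000 bits
= 85000 bits
= 10625 bytes
= 10.376 KB
BDP = 85000 bits (10625 bytes)


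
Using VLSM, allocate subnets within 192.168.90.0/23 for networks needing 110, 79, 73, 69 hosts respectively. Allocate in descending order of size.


110 hosts -> /25 (126 usable): 192.168.90.0/25
79 hosts -> /25 (126 usable): 192.168.90.128/25
73 hosts -> /25 (126 usable): 192.168.91.0/25
69 hosts -> /25 (126 usable): 192.168.91.128/25
Allocation: 192.168.90.0/25 (110 hosts, 126 usable); 192.168.90.128/25 (79 hosts, 126 usable); 192.168.91.0/25 (73 hosts, 126 usable); 192.168.91.128/25 (69 hosts, 126 usable)


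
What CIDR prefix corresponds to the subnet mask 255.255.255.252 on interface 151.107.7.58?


Binary: 11111111.11111111.11111111.11111100
Count leading 1s
Prefix: /30


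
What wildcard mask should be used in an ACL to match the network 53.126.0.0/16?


Subnet mask: 255.255.0.0
Wildcard = 255.255.255.255 - subnet mask
255 - 255 = 0
255 - 255 = 0
255 - 0 = 255
255 - 0 = 255
Wildcard: 0.0.255.255


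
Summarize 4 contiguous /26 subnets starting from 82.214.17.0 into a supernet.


Original prefix: /26
Number of subnets: 4 = 2^2
New prefix = 26 - 2 = 24
Supernet: 82.214.17.0/24


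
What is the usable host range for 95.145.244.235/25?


Network: 95.145.244.128
Broadcast: 95.145.244.255
First usable = network + 1
Last usable = broadcast - 1
Range: 95.145.244.129 to 95.145.244.254


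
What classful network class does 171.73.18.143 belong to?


First octet: 171
Binary: 10101011
10xxxxxx -> Class B (128-191)
Class B, default mask 255.255.0.0 (/16)


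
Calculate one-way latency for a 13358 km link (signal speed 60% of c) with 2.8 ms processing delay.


Speed = 0.6 * 3e5 km/s = 180000 km/s
Propagation delay = 13358 / 180000 = 0.0742 s = 74.2111 ms
Processing delay = 2.8 ms
Total one-way latency = 77.0111 ms


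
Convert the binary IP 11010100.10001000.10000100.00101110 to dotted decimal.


11010100 = 212
10001000 = 136
10000100 = 132
00101110 = 46
IP: 212.136.132.46


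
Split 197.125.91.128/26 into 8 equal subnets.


New prefix = 26 + 3 = 29
Each subnet has 8 addresses
  197.125.91.128/29
  197.125.91.136/29
  197.125.91.144/29
  197.125.91.152/29
  197.125.91.160/29
  197.125.91.168/29
  197.125.91.176/29
  197.125.91.184/29
Subnets: 197.125.91.128/29, 197.125.91.136/29, 197.125.91.144/29, 197.125.91.152/29, 197.125.91.160/29, 197.125.91.168/29, 197.125.91.176/29, 197.125.91.184/29


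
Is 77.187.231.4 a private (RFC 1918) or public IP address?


RFC 1918 private ranges:
  10.0.0.0/8 (10.0.0.0 - 10.255.255.255)
  172.16.0.0/12 (172.16.0.0 - 172.31.255.255)
  192.168.0.0/16 (192.168.0.0 - 192.168.255.255)
Public (not in any RFC 1918 range)


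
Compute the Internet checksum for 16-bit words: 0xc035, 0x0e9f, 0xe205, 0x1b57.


Sum all words (with carry folding):
+ 0xc035 = 0xc035
+ 0x0e9f = 0xced4
+ 0xe205 = 0xb0da
+ 0x1b57 = 0xcc31
One's complement: ~0xcc31
Checksum = 0x33ce


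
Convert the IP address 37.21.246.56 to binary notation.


37 = 00100101
21 = 00010101
246 = 11110110
56 = 00111000
Binary: 00100101.00010101.11110110.00111000


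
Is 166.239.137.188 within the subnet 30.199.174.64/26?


Subnet network: 30.199.174.64
Test IP AND mask: 166.239.137.128
No, 166.239.137.188 is not in 30.199.174.64/26


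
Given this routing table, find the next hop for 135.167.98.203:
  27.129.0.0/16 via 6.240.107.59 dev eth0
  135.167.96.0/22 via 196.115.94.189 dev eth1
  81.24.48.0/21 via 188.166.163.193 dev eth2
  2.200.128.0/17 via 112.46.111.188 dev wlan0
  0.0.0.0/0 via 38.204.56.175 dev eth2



Longest prefix match for 135.167.98.203:
  /16 27.129.0.0: no
  /22 135.167.96.0: MATCH
  /21 81.24.48.0: no
  /17 2.200.128.0: no
  /0 0.0.0.0: MATCH
Selected: next-hop 196.115.94.189 via eth1 (matched /22)


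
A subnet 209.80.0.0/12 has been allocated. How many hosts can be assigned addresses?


Host bits = 32 - 12 = 20
Total addresses = 2^20 = 1048576
Usable = total - 2 (network and broadcast)
Usable hosts: 1048574


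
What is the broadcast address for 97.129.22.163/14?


Network: 97.128.0.0/14
Host bits = 18
Set all host bits to 1:
Broadcast: 97.131.255.255


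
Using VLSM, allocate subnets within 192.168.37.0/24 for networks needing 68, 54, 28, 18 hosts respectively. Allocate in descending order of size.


68 hosts -> /25 (126 usable): 192.168.37.0/25
54 hosts -> /26 (62 usable): 192.168.37.128/26
28 hosts -> /27 (30 usable): 192.168.37.192/27
18 hosts -> /27 (30 usable): 192.168.37.224/27
Allocation: 192.168.37.0/25 (68 hosts, 126 usable); 192.168.37.128/26 (54 hosts, 62 usable); 192.168.37.192/27 (28 hosts, 30 usable); 192.168.37.224/27 (18 hosts, 30 usable)


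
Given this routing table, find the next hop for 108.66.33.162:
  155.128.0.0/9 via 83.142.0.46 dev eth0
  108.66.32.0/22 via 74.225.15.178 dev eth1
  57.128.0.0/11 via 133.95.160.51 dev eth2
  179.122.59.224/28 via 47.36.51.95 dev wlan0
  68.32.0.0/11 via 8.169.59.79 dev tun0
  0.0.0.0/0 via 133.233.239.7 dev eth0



Longest prefix match for 108.66.33.162:
  /9 155.128.0.0: no
  /22 108.66.32.0: MATCH
  /11 57.128.0.0: no
  /28 179.122.59.224: no
  /11 68.32.0.0: no
  /0 0.0.0.0: MATCH
Selected: next-hop 74.225.15.178 via eth1 (matched /22)


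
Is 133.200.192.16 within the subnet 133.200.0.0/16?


Subnet network: 133.200.0.0
Test IP AND mask: 133.200.0.0
Yes, 133.200.192.16 is in 133.200.0.0/16


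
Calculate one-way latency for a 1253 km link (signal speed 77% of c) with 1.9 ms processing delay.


Speed = 0.77 * 3e5 km/s = 231000 km/s
Propagation delay = 1253 / 231000 = 0.0054 s = 5.4242 ms
Processing delay = 1.9 ms
Total one-way latency = 7.3242 ms


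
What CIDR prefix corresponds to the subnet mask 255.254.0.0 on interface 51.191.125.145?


Binary: 11111111.11111110.00000000.00000000
Count leading 1s
Prefix: /15


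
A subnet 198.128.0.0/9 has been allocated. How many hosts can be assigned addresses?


Host bits = 32 - 9 = 23
Total addresses = 2^23 = 8388608
Usable = total - 2 (network and broadcast)
Usable hosts: 8388606


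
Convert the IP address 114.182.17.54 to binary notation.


114 = 01110010
182 = 10110110
17 = 00010001
54 = 00110110
Binary: 01110010.10110110.00010001.00110110


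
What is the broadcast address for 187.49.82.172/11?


Network: 187.32.0.0/11
Host bits = 21
Set all host bits to 1:
Broadcast: 187.63.255.255


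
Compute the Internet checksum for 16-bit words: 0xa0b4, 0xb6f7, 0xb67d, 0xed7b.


Sum all words (with carry folding):
+ 0xa0b4 = 0xa0b4
+ 0xb6f7 = 0x57ac
+ 0xb67d = 0x0e2a
+ 0xed7b = 0xfba5
One's complement: ~0xfba5
Checksum = 0x045a


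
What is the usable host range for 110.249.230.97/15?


Network: 110.248.0.0
Broadcast: 110.249.255.255
First usable = network + 1
Last usable = broadcast - 1
Range: 110.248.0.1 to 110.249.255.254


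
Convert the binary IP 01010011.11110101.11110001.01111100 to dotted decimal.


01010011 = 83
11110101 = 245
11110001 = 241
01111100 = 124
IP: 83.245.241.124


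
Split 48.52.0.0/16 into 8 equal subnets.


New prefix = 16 + 3 = 19
Each subnet has 8192 addresses
  48.52.0.0/19
  48.52.32.0/19
  48.52.64.0/19
  48.52.96.0/19
  48.52.128.0/19
  48.52.160.0/19
  48.52.192.0/19
  48.52.224.0/19
Subnets: 48.52.0.0/19, 48.52.32.0/19, 48.52.64.0/19, 48.52.96.0/19, 48.52.128.0/19, 48.52.160.0/19, 48.52.192.0/19, 48.52.224.0/19


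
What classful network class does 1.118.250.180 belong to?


First octet: 1
Binary: 00000001
0xxxxxxx -> Class A (1-126)
Class A, default mask 255.0.0.0 (/8)


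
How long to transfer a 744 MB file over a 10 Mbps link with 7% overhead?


Effective throughput = 10 * (1 - 7/100) = 9.3 Mbps
File size in Mb = 744 * 8 = 5952 Mb
Time = 5952 / 9.3
Time = 640.0 seconds


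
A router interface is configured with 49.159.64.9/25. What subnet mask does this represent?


/25 means 25 network bits, 7 host bits
Binary: 11111111111111111111111110000000
Mask: 255.255.255.128


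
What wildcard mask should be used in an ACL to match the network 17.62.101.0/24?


Subnet mask: 255.255.255.0
Wildcard = 255.255.255.255 - subnet mask
255 - 255 = 0
255 - 255 = 0
255 - 255 = 0
255 - 0 = 255
Wildcard: 0.0.0.255


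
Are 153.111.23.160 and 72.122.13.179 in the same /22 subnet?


Mask: 255.255.252.0
153.111.23.160 AND mask = 153.111.20.0
72.122.13.179 AND mask = 72.122.12.0
No, different subnets (153.111.20.0 vs 72.122.12.0)


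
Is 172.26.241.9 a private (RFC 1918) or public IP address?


RFC 1918 private ranges:
  10.0.0.0/8 (10.0.0.0 - 10.255.255.255)
  172.16.0.0/12 (172.16.0.0 - 172.31.255.255)
  192.168.0.0/16 (192.168.0.0 - 192.168.255.255)
Private (in 172.16.0.0/12)


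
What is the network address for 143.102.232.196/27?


IP:   10001111.01100110.11101000.11000100
Mask: 11111111.11111111.11111111.11100000
AND operation:
Net:  10001111.01100110.11101000.11000000
Network: 143.102.232.192/27


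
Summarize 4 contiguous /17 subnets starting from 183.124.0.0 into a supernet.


Original prefix: /17
Number of subnets: 4 = 2^2
New prefix = 17 - 2 = 15
Supernet: 183.124.0.0/15


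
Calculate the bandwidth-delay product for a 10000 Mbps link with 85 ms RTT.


BDP = bandwidth * RTT
= 10000 Mbps * 85 ms
= 10000 * 1e6 * 85 / 1000 bits
= 850000000 bits
= 106250000 bytes
= 103759.7656 KB
BDP = 850000000 bits (106250000 bytes)


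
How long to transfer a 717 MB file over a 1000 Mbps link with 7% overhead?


Effective throughput = 1000 * (1 - 7/100) = 930.0 Mbps
File size in Mb = 717 * 8 = 5736 Mb
Time = 5736 / 930.0
Time = 6.1677 seconds


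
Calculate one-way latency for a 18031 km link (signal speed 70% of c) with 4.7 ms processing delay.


Speed = 0.7 * 3e5 km/s = 210000 km/s
Propagation delay = 18031 / 210000 = 0.0859 s = 85.8619 ms
Processing delay = 4.7 ms
Total one-way latency = 90.5619 ms


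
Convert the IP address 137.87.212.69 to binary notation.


137 = 10001001
87 = 01010111
212 = 11010100
69 = 01000101
Binary: 10001001.01010111.11010100.01000101


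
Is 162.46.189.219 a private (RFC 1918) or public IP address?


RFC 1918 private ranges:
  10.0.0.0/8 (10.0.0.0 - 10.255.255.255)
  172.16.0.0/12 (172.16.0.0 - 172.31.255.255)
  192.168.0.0/16 (192.168.0.0 - 192.168.255.255)
Public (not in any RFC 1918 range)


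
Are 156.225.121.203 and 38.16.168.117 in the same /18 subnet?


Mask: 255.255.192.0
156.225.121.203 AND mask = 156.225.64.0
38.16.168.117 AND mask = 38.16.128.0
No, different subnets (156.225.64.0 vs 38.16.128.0)


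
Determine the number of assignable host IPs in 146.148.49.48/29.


Host bits = 32 - 29 = 3
Total addresses = 2^3 = 8
Usable = total - 2 (network and broadcast)
Usable hosts: 6


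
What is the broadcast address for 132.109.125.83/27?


Network: 132.109.125.64/27
Host bits = 5
Set all host bits to 1:
Broadcast: 132.109.125.95


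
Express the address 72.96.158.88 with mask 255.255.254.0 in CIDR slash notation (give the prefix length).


Binary: 11111111.11111111.11111110.00000000
Count leading 1s
Prefix: /23


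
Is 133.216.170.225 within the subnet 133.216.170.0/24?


Subnet network: 133.216.170.0
Test IP AND mask: 133.216.170.0
Yes, 133.216.170.225 is in 133.216.170.0/24


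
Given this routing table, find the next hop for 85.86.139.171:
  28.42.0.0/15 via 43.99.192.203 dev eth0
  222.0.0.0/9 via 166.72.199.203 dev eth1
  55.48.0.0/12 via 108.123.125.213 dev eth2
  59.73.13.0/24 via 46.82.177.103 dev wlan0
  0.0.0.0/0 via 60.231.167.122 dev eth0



Longest prefix match for 85.86.139.171:
  /15 28.42.0.0: no
  /9 222.0.0.0: no
  /12 55.48.0.0: no
  /24 59.73.13.0: no
  /0 0.0.0.0: MATCH
Selected: next-hop 60.231.167.122 via eth0 (matched /0)


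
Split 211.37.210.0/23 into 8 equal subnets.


New prefix = 23 + 3 = 26
Each subnet has 64 addresses
  211.37.210.0/26
  211.37.210.64/26
  211.37.210.128/26
  211.37.210.192/26
  211.37.211.0/26
  211.37.211.64/26
  211.37.211.128/26
  211.37.211.192/26
Subnets: 211.37.210.0/26, 211.37.210.64/26, 211.37.210.128/26, 211.37.210.192/26, 211.37.211.0/26, 211.37.211.64/26, 211.37.211.128/26, 211.37.211.192/26


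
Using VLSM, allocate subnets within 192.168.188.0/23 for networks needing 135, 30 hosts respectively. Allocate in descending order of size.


135 hosts -> /24 (254 usable): 192.168.188.0/24
30 hosts -> /27 (30 usable): 192.168.189.0/27
Allocation: 192.168.188.0/24 (135 hosts, 254 usable); 192.168.189.0/27 (30 hosts, 30 usable)
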